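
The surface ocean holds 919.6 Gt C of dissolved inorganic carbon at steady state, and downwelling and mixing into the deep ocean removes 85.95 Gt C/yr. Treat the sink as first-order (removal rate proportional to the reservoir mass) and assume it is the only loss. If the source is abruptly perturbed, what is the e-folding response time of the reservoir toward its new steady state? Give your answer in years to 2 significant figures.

For a linear reservoir the response time equals the residence time τ = M/F.
τ = 919.6 / 85.95 = 10.70 yr.

11 yr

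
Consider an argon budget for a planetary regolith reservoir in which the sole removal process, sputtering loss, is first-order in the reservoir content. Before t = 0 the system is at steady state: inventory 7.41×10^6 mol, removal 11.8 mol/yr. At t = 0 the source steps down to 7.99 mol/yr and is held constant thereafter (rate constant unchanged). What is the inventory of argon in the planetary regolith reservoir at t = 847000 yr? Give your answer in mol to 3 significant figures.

τ = M₀/F₀ = 7.41×10^6/11.8 = 628000 yr; rate constant k = 1/τ.
New steady state M_∞ = F₁/k = F₁·τ = 7.99 × 628000 = 5.0174×10^6 mol.
M(t) = M_∞ + (M₀ − M_∞)·e^(−t/τ); t/τ = 847000/628000 = 1.349, so e^(−t/τ) = 0.2596.
M(t) = 5.0174×10^6 + 2.393×10^6 × 0.2596 = 5.6384×10^6 mol.

5.64×10^6 mol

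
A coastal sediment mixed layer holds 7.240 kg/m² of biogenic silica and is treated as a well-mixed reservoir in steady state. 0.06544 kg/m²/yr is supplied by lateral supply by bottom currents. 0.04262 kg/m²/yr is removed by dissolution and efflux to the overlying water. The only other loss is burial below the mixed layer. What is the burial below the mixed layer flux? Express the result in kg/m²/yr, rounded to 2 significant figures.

0.023 kg/m²/yr

At steady state ΣF_in = ΣF_out.
ΣF_in = 0.065440 kg/m²/yr.
Burial below the mixed layer flux = ΣF_in − (0.04262) = 0.065440 − 0.04262 = 0.02282 kg/m²/yr.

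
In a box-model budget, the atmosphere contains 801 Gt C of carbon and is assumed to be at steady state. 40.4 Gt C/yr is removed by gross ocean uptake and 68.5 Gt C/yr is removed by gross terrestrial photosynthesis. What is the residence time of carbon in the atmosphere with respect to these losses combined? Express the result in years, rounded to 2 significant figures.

Total removal = 40.40 + 68.50 = 108.90 Gt C/yr.
τ = M / ΣF_out = 801 / 108.90 = 7.355 yr.

7.4 yr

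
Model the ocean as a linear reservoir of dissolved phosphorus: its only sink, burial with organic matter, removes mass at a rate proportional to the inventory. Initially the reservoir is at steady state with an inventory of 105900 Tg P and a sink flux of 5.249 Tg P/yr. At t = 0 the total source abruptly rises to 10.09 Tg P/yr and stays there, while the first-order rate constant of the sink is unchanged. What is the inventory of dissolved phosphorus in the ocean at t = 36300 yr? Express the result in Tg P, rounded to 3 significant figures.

187000 Tg P

Residence time τ = M₀/F₀ = 20180 yr. The eventual steady state is M_∞ = M₀·(F₁/F₀) = 105900 × 10.09/5.249 = 203570 Tg P.
The anomaly ΔM(t) = M(t) − M_∞ decays as ΔM₀·e^(−t/τ) with ΔM₀ = 105900 − 203570 = −97670 Tg P.
At t = 36300 yr, e^(−t/τ) = e^(−1.799) = 0.1654, so ΔM = −16160 Tg P and M = 203570 − 16160 = 187410 Tg P.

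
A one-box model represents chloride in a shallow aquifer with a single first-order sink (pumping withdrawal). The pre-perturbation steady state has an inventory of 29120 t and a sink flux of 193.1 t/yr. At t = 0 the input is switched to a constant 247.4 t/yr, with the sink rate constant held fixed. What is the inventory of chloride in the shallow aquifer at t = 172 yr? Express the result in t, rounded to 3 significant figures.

34700 t

The sink rate constant is k = F₀/M₀ = 193.1/29120 = 0.006631 yr⁻¹.
Solving dM/dt = F₁ − kM with M(0) = M₀ gives M(t) = F₁/k + (M₀ − F₁/k)·e^(−kt).
F₁/k = 247.4/0.006631 = 37309 t; kt = 0.006631 × 172 = 1.141, e^(−kt) = 0.3196.
M(172) = 37309 + (29120 − 37309) × 0.3196 = 37309 − 2617 = 34691 t.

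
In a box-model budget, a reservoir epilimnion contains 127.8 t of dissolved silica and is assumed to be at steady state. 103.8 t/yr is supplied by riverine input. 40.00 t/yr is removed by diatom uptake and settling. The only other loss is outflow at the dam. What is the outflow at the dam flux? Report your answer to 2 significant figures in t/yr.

At steady state ΣF_in = ΣF_out.
ΣF_in = 103.80 t/yr.
Outflow at the dam flux = ΣF_in − (40.00) = 103.80 − 40.00 = 63.80 t/yr.

64 t/yr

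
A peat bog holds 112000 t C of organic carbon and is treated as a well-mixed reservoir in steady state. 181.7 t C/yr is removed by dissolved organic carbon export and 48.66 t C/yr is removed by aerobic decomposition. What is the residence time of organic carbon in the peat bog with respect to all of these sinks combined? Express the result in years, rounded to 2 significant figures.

Total removal flux = 181.7 + 48.66 = 230.36 t C/yr.
τ = M / ΣF_out = 112000 / 230.36 = 486.2 yr.

490 yr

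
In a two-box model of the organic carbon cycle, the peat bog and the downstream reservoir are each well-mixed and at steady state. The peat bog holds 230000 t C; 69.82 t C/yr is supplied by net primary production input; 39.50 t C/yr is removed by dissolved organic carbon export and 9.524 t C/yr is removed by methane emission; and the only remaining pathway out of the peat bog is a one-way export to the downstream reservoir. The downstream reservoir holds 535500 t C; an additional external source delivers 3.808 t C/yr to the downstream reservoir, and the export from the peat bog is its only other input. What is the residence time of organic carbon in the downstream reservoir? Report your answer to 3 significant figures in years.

21800 yr

Balance the peat bog: ΣF_in = 69.820 t C/yr.
Export to the downstream reservoir = ΣF_in − (39.50 + 9.524) = 20.796 t C/yr.
Total input to the downstream reservoir = 20.796 + 3.808 = 24.604 t C/yr; at steady state this equals its total output.
τ = M / F = 535500 / 24.604 = 21760 yr.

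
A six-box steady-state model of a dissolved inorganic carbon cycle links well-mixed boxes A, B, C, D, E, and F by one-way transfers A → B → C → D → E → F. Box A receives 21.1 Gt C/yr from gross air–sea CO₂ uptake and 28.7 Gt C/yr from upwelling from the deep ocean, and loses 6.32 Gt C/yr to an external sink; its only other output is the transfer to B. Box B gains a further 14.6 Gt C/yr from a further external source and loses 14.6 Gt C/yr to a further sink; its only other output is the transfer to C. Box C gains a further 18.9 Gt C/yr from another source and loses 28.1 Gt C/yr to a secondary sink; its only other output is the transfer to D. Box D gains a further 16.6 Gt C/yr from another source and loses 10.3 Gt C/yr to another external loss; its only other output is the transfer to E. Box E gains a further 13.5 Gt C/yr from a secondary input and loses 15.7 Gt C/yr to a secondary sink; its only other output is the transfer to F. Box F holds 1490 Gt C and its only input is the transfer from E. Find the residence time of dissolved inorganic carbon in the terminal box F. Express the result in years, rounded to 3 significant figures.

38.8 yr

Box A: F(A→B) = (21.1 + 28.7) − 6.32 = 43.480 Gt C/yr.
Box B: F(B→C) = (43.480 + 14.6) − 14.6 = 43.480 Gt C/yr.
Box C: F(C→D) = (43.480 + 18.9) − 28.1 = 34.280 Gt C/yr.
Box D: F(D→E) = (34.280 + 16.6) − 10.3 = 40.580 Gt C/yr.
Box E: F(E→F) = (40.580 + 13.5) − 15.7 = 38.380 Gt C/yr.
Box F throughput = its input = 38.380 Gt C/yr; τ = 1490 / 38.380 = 38.82 yr.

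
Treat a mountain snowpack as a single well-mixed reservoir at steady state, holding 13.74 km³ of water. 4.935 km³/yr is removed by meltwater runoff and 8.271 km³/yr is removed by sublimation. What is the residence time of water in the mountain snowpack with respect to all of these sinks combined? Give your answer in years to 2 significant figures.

Total removal flux = 4.935 + 8.271 = 13.206 km³/yr.
τ = M / ΣF_out = 13.74 / 13.206 = 1.040 yr.

1.0 yr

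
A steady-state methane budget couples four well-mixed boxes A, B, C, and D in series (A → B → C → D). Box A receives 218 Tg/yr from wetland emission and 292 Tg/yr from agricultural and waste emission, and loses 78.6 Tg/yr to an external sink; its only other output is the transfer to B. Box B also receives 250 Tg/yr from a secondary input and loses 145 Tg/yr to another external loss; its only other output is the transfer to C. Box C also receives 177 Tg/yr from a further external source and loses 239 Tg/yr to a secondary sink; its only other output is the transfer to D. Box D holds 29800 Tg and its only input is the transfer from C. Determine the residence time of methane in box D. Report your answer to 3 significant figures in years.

62.8 yr

Box A: F(A→B) = (218 + 292) − 78.6 = 431.40 Tg/yr.
Box B: F(B→C) = (431.40 + 250) − 145 = 536.40 Tg/yr.
Box C: F(C→D) = (536.40 + 177) − 239 = 474.40 Tg/yr.
Box D throughput = its input = 474.40 Tg/yr; τ = 29800 / 474.40 = 62.82 yr.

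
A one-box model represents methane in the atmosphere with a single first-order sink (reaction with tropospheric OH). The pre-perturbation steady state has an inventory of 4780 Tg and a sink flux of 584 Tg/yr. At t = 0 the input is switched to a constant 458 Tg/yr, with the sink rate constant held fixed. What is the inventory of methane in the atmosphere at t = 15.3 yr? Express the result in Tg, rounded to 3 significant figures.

τ = M₀/F₀ = 4780/584 = 8.185 yr; rate constant k = 1/τ.
New steady state M_∞ = F₁/k = F₁·τ = 458 × 8.185 = 3748.7 Tg.
M(t) = M_∞ + (M₀ − M_∞)·e^(−t/τ); t/τ = 15.3/8.185 = 1.869, so e^(−t/τ) = 0.1542.
M(t) = 3748.7 + 1031 × 0.1542 = 3907.8 Tg.

3910 Tg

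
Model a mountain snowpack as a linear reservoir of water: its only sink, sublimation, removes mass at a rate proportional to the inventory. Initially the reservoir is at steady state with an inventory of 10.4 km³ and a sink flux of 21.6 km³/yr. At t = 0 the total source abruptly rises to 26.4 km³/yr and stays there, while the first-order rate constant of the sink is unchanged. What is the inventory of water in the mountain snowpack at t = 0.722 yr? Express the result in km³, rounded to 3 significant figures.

12.2 km³

Residence time τ = M₀/F₀ = 0.4815 yr. The eventual steady state is M_∞ = M₀·(F₁/F₀) = 10.4 × 26.4/21.6 = 12.711 km³.
The anomaly ΔM(t) = M(t) − M_∞ decays as ΔM₀·e^(−t/τ) with ΔM₀ = 10.4 − 12.711 = −2.311 km³.
At t = 0.722 yr, e^(−t/τ) = e^(−1.500) = 0.2232, so ΔM = −0.5159 km³ and M = 12.711 − 0.5159 = 12.195 km³.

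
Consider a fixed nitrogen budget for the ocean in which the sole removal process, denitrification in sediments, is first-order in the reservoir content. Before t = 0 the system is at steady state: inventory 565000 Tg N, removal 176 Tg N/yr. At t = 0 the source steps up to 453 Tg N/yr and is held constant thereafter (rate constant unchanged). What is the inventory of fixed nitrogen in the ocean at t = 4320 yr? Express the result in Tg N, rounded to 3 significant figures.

1.22×10^6 Tg N

Residence time τ = M₀/F₀ = 3210 yr. The eventual steady state is M_∞ = M₀·(F₁/F₀) = 565000 × 453/176 = 1.4542×10^6 Tg N.
The anomaly ΔM(t) = M(t) − M_∞ decays as ΔM₀·e^(−t/τ) with ΔM₀ = 565000 − 1.4542×10^6 = −889200 Tg N.
At t = 4320 yr, e^(−t/τ) = e^(−1.346) = 0.2604, so ΔM = −231500 Tg N and M = 1.4542×10^6 − 231500 = 1.2227×10^6 Tg N.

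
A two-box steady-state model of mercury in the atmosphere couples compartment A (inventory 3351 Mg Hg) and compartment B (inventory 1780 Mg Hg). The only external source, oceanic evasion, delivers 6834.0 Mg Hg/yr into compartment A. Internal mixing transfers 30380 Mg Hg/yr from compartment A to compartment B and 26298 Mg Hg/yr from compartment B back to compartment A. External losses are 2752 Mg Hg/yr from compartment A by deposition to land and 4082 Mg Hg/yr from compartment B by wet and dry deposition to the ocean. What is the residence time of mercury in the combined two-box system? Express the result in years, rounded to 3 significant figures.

0.751 yr

For the system as a whole, the A↔B exchange is internal and contributes nothing to the throughput; only the external sinks remove mass.
M_total = 3351 + 1780 = 5131.0 Mg Hg.
ΣF_external_out = 2752 + 4082 = 6834.0 Mg Hg/yr.
τ = M_total / ΣF_ext = 5131.0 / 6834.0 = 0.7508 yr.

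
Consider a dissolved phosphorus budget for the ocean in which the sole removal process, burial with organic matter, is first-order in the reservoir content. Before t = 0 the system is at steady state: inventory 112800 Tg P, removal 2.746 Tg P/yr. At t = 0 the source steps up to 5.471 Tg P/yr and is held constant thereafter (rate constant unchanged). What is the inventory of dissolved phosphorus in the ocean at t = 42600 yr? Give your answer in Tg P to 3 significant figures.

Residence time τ = M₀/F₀ = 41080 yr. The eventual steady state is M_∞ = M₀·(F₁/F₀) = 112800 × 5.471/2.746 = 224740 Tg P.
The anomaly ΔM(t) = M(t) − M_∞ decays as ΔM₀·e^(−t/τ) with ΔM₀ = 112800 − 224740 = −111900 Tg P.
At t = 42600 yr, e^(−t/τ) = e^(−1.037) = 0.3545, so ΔM = −39680 Tg P and M = 224740 − 39680 = 185060 Tg P.

185000 Tg P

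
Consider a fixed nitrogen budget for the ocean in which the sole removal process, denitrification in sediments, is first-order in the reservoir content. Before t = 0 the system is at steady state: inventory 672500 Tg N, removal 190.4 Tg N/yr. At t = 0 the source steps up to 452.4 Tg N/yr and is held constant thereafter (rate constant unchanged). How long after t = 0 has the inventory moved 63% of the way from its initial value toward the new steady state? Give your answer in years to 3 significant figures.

3510 yr

τ = M₀/F₀ = 672500/190.4 = 3532 yr.
The remaining gap fraction is e^(−t/τ); 63% covered ⇒ e^(−t/τ) = 0.370.
t = −τ ln(0.370) = 3532 × 0.9943 = 3512 yr.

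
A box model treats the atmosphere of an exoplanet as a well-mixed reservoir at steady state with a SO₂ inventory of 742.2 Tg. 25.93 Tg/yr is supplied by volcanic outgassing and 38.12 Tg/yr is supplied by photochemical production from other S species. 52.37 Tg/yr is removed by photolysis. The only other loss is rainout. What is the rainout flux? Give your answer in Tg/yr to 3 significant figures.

At steady state ΣF_in = ΣF_out.
ΣF_in = 25.93 + 38.12 = 64.050 Tg/yr.
Rainout flux = ΣF_in − (52.37) = 64.050 − 52.37 = 11.68 Tg/yr.

11.7 Tg/yr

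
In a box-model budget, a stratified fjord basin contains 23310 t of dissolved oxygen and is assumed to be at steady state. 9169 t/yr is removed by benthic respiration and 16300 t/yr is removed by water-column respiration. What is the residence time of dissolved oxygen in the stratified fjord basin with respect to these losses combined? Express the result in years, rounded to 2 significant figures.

0.92 yr

Total removal = 9169 + 16300 = 25469 t/yr.
τ = M / ΣF_out = 23310 / 25469 = 0.9152 yr.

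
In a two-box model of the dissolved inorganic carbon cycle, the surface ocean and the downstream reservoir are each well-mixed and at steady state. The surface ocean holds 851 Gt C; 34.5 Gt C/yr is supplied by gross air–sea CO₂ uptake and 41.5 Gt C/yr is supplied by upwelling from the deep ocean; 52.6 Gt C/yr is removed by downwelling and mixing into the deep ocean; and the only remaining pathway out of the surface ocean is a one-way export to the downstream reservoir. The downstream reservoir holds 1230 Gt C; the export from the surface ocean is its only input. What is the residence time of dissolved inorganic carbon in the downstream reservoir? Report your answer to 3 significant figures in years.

52.6 yr

Balance the surface ocean: ΣF_in = 34.5 + 41.5 = 76.000 Gt C/yr.
Export to the downstream reservoir = ΣF_in − (52.6) = 23.400 Gt C/yr.
At steady state the output of the downstream reservoir equals its input, 23.400 Gt C/yr.
τ = M / F = 1230 / 23.400 = 52.56 yr.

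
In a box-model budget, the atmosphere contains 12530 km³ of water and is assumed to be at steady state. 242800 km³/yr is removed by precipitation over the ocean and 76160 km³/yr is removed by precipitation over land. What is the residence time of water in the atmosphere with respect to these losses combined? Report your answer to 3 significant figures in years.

Total removal = 242800 + 76160 = 318960 km³/yr.
τ = M / ΣF_out = 12530 / 318960 = 0.03928 yr.

0.0393 yr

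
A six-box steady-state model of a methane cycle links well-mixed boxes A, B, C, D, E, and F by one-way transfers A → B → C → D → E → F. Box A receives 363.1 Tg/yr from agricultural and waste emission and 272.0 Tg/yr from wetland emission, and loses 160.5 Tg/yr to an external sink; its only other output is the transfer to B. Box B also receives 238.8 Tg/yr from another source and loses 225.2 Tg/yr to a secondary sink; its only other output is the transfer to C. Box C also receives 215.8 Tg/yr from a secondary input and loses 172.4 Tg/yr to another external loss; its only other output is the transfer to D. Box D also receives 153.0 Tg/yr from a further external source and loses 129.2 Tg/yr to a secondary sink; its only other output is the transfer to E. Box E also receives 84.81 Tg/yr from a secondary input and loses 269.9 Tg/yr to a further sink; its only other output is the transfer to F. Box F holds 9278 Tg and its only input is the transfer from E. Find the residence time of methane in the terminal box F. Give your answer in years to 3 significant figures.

25.1 yr

Box A: F(A→B) = (363.1 + 272.0) − 160.5 = 474.60 Tg/yr.
Box B: F(B→C) = (474.60 + 238.8) − 225.2 = 488.20 Tg/yr.
Box C: F(C→D) = (488.20 + 215.8) − 172.4 = 531.60 Tg/yr.
Box D: F(D→E) = (531.60 + 153.0) − 129.2 = 555.40 Tg/yr.
Box E: F(E→F) = (555.40 + 84.81) − 269.9 = 370.31 Tg/yr.
Box F throughput = its input = 370.31 Tg/yr; τ = 9278 / 370.31 = 25.05 yr.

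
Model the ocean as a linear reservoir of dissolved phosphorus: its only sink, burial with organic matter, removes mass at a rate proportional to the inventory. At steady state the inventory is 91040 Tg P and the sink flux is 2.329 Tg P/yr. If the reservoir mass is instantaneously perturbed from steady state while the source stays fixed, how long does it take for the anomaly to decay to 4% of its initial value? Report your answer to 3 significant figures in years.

For a linear reservoir the anomaly decays as exp(−t/τ) with τ = M/F = 91040/2.329 = 39090 yr.
exp(−t/τ) = 0.04 ⇒ t = −τ ln(0.04) = 39090 × 3.219 = 125800 yr.

126000 yr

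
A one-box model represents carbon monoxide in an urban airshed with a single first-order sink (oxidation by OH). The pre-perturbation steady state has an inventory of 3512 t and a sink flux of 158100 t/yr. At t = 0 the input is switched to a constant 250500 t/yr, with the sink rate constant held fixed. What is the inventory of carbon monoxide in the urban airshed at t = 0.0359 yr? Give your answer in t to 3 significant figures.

5160 t

The sink rate constant is k = F₀/M₀ = 158100/3512 = 45.02 yr⁻¹.
Solving dM/dt = F₁ − kM with M(0) = M₀ gives M(t) = F₁/k + (M₀ − F₁/k)·e^(−kt).
F₁/k = 250500/45.02 = 5564.6 t; kt = 45.02 × 0.0359 = 1.616, e^(−kt) = 0.1987.
M(0.0359) = 5564.6 + (3512 − 5564.6) × 0.1987 = 5564.6 − 407.8 = 5156.8 t.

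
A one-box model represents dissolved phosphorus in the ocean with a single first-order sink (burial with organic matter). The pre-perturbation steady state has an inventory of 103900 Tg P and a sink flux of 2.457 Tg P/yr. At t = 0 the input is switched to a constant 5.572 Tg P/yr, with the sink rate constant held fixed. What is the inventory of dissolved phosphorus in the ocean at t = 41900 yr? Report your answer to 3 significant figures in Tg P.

187000 Tg P

Residence time τ = M₀/F₀ = 42290 yr. The eventual steady state is M_∞ = M₀·(F₁/F₀) = 103900 × 5.572/2.457 = 235630 Tg P.
The anomaly ΔM(t) = M(t) − M_∞ decays as ΔM₀·e^(−t/τ) with ΔM₀ = 103900 − 235630 = −131700 Tg P.
At t = 41900 yr, e^(−t/τ) = e^(−0.9908) = 0.3713, so ΔM = −48900 Tg P and M = 235630 − 48900 = 186720 Tg P.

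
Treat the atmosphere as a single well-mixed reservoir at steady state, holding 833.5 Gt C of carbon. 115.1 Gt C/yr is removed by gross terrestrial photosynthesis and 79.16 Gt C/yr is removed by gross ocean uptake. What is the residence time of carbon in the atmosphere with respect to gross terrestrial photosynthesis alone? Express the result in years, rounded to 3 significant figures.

Residence time with respect to a single sink: τ = M / F_sink.
τ = 833.5 / 115.1 = 7.242 yr.

7.24 yr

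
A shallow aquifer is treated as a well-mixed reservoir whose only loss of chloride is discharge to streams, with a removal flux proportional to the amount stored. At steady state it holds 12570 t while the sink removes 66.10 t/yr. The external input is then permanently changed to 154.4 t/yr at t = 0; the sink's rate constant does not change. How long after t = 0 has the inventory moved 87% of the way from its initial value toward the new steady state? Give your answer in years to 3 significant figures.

τ = M₀/F₀ = 12570/66.10 = 190.2 yr.
The remaining gap fraction is e^(−t/τ); 87% covered ⇒ e^(−t/τ) = 0.130.
t = −τ ln(0.130) = 190.2 × 2.040 = 388.0 yr.

388 yr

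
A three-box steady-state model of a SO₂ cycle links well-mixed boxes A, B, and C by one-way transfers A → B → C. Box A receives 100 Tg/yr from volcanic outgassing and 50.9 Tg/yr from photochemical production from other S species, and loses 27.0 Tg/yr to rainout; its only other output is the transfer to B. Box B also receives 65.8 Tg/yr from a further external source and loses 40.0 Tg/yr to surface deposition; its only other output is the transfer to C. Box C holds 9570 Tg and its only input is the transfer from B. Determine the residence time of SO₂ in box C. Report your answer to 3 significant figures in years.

Box A: F(A→B) = (100 + 50.9) − 27.0 = 123.90 Tg/yr.
Box B: F(B→C) = (123.90 + 65.8) − 40.0 = 149.70 Tg/yr.
Box C throughput = its input = 149.70 Tg/yr; τ = 9570 / 149.70 = 63.93 yr.

63.9 yr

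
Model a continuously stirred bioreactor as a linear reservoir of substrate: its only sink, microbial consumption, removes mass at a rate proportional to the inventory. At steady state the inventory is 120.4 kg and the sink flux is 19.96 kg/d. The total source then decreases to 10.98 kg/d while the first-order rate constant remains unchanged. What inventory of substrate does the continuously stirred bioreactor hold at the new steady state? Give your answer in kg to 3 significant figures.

Rate constant k = F/M = 19.96 / 120.4 = 0.1658 d⁻¹.
At the new steady state, source = k·M_new ⇒ M_new = 10.98 / 0.1658 = 66.23 kg.
(Equivalently M_new = M × F_new/F_old = 120.4 × 10.98/19.96.)

66.2 kg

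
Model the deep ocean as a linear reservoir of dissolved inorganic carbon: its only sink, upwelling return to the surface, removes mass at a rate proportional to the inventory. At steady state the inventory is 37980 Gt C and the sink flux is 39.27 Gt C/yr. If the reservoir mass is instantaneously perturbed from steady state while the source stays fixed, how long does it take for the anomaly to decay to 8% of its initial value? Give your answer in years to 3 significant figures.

2440 yr

For a linear reservoir the anomaly decays as exp(−t/τ) with τ = M/F = 37980/39.27 = 967.2 yr.
exp(−t/τ) = 0.08 ⇒ t = −τ ln(0.08) = 967.2 × 2.526 = 2443 yr.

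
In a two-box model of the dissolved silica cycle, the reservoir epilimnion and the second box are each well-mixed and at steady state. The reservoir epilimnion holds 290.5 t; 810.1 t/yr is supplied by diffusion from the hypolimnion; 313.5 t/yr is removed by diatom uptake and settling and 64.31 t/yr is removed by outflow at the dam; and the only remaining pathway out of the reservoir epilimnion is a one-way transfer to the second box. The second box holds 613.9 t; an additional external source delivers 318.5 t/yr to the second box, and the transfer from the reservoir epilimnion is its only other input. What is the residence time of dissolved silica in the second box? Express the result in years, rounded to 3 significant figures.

0.818 yr

Balance the reservoir epilimnion: ΣF_in = 810.10 t/yr.
Transfer to the second box = ΣF_in − (313.5 + 64.31) = 432.29 t/yr.
Total input to the second box = 432.29 + 318.5 = 750.79 t/yr; at steady state this equals its total output.
τ = M / F = 613.9 / 750.79 = 0.8177 yr.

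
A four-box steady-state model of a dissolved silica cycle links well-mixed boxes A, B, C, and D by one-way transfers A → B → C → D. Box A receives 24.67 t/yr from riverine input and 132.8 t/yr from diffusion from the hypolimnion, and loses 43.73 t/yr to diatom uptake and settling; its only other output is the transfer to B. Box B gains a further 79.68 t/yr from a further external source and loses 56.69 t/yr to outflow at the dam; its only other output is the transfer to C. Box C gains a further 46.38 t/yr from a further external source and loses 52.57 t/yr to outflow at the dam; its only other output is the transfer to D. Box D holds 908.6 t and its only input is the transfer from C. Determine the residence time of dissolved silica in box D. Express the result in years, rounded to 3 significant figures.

6.96 yr

Box A: F(A→B) = (24.67 + 132.8) − 43.73 = 113.74 t/yr.
Box B: F(B→C) = (113.74 + 79.68) − 56.69 = 136.73 t/yr.
Box C: F(C→D) = (136.73 + 46.38) − 52.57 = 130.54 t/yr.
Box D throughput = its input = 130.54 t/yr; τ = 908.6 / 130.54 = 6.960 yr.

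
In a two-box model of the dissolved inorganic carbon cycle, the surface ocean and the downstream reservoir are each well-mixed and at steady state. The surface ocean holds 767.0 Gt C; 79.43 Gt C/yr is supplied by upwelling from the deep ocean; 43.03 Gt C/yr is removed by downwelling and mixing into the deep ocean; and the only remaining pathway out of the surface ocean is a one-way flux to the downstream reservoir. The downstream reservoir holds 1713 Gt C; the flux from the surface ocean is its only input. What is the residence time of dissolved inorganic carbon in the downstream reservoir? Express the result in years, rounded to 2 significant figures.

47 yr

Balance the surface ocean: ΣF_in = 79.430 Gt C/yr.
Flux to the downstream reservoir = ΣF_in − (43.03) = 36.400 Gt C/yr.
At steady state the output of the downstream reservoir equals its input, 36.400 Gt C/yr.
τ = M / F = 1713 / 36.400 = 47.06 yr.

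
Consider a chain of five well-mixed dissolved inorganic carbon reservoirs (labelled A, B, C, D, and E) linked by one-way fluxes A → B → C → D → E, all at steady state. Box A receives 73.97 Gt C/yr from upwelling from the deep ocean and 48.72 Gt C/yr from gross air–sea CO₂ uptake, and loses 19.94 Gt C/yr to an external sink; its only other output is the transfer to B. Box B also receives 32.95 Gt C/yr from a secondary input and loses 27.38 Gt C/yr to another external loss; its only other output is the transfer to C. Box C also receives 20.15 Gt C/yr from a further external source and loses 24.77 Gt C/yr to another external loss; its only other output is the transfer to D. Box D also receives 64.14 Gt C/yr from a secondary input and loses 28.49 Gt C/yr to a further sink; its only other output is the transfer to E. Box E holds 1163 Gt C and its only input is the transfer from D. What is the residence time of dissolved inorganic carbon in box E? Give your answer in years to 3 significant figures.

Box A: F(A→B) = (73.97 + 48.72) − 19.94 = 102.75 Gt C/yr.
Box B: F(B→C) = (102.75 + 32.95) − 27.38 = 108.32 Gt C/yr.
Box C: F(C→D) = (108.32 + 20.15) − 24.77 = 103.70 Gt C/yr.
Box D: F(D→E) = (103.70 + 64.14) − 28.49 = 139.35 Gt C/yr.
Box E throughput = its input = 139.35 Gt C/yr; τ = 1163 / 139.35 = 8.346 yr.

8.35 yr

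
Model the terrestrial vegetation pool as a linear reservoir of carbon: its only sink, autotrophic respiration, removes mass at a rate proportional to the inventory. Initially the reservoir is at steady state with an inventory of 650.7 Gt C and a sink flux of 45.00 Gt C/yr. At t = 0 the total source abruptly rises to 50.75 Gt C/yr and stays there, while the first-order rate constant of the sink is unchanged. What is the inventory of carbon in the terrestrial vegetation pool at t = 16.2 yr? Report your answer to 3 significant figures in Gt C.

τ = M₀/F₀ = 650.7/45.00 = 14.46 yr; rate constant k = 1/τ.
New steady state M_∞ = F₁/k = F₁·τ = 50.75 × 14.46 = 733.85 Gt C.
M(t) = M_∞ + (M₀ − M_∞)·e^(−t/τ); t/τ = 16.2/14.46 = 1.120, so e^(−t/τ) = 0.3262.
M(t) = 733.85 − 83.14 × 0.3262 = 706.73 Gt C.

707 Gt C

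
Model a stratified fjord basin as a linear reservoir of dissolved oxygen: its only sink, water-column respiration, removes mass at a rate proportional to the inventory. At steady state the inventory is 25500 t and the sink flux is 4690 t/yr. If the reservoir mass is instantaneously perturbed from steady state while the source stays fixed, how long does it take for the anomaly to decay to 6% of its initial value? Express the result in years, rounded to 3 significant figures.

15.3 yr

For a linear reservoir the anomaly decays as exp(−t/τ) with τ = M/F = 25500/4690 = 5.437 yr.
exp(−t/τ) = 0.06 ⇒ t = −τ ln(0.06) = 5.437 × 2.813 = 15.30 yr.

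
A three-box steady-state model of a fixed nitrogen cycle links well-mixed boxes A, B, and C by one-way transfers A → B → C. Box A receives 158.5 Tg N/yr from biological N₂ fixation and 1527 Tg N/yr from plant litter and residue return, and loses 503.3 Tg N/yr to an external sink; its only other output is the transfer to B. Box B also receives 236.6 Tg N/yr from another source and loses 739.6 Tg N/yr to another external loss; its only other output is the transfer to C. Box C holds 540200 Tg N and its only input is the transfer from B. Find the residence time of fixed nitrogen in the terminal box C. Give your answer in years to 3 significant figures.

795 yr

Box A: F(A→B) = (158.5 + 1527) − 503.3 = 1182.2 Tg N/yr.
Box B: F(B→C) = (1182.2 + 236.6) − 739.6 = 679.20 Tg N/yr.
Box C throughput = its input = 679.20 Tg N/yr; τ = 540200 / 679.20 = 795.3 yr.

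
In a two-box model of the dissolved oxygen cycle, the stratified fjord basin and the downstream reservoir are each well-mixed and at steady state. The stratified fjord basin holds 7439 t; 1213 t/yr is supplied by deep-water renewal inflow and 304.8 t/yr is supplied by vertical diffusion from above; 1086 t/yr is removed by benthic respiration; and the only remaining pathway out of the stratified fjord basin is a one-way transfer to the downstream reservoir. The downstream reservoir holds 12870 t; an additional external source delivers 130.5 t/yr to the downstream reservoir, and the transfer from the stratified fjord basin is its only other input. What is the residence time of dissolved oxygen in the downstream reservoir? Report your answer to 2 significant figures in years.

23 yr

Balance the stratified fjord basin: ΣF_in = 1213 + 304.8 = 1517.8 t/yr.
Transfer to the downstream reservoir = ΣF_in − (1086) = 431.80 t/yr.
Total input to the downstream reservoir = 431.80 + 130.5 = 562.30 t/yr; at steady state this equals its total output.
τ = M / F = 12870 / 562.30 = 22.89 yr.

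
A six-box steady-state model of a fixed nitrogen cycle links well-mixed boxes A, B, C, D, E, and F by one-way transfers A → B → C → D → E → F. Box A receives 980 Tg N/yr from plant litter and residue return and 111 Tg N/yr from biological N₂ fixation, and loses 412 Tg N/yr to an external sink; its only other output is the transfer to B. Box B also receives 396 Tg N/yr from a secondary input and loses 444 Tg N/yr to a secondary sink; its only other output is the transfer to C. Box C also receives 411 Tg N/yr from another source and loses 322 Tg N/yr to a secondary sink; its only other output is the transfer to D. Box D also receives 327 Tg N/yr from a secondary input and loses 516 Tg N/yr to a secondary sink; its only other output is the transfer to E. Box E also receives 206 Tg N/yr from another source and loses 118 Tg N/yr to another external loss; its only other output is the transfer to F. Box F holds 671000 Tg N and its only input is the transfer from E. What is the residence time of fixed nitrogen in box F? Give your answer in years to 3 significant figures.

1080 yr

Box A: F(A→B) = (980 + 111) − 412 = 679.00 Tg N/yr.
Box B: F(B→C) = (679.00 + 396) − 444 = 631.00 Tg N/yr.
Box C: F(C→D) = (631.00 + 411) − 322 = 720.00 Tg N/yr.
Box D: F(D→E) = (720.00 + 327) − 516 = 531.00 Tg N/yr.
Box E: F(E→F) = (531.00 + 206) − 118 = 619.00 Tg N/yr.
Box F throughput = its input = 619.00 Tg N/yr; τ = 671000 / 619.00 = 1084 yr.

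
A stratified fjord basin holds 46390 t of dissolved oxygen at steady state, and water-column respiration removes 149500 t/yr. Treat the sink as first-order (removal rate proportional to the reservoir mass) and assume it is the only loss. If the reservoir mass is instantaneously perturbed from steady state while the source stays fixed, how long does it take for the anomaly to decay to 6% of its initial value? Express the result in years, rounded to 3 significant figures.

For a linear reservoir the anomaly decays as exp(−t/τ) with τ = M/F = 46390/149500 = 0.3103 yr.
exp(−t/τ) = 0.06 ⇒ t = −τ ln(0.06) = 0.3103 × 2.813 = 0.8730 yr.

0.873 yr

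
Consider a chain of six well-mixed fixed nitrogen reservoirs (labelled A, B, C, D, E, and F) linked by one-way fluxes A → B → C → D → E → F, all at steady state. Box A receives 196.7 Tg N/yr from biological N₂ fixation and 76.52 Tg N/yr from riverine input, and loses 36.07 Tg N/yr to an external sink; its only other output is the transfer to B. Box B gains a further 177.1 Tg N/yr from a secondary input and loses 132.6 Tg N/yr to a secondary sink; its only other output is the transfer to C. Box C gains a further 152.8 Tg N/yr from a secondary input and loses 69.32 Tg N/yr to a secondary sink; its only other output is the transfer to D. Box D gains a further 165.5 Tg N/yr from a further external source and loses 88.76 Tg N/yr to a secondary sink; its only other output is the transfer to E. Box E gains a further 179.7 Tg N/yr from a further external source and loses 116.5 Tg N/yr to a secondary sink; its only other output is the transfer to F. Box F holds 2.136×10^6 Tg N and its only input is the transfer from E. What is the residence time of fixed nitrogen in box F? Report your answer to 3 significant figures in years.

4230 yr

Box A: F(A→B) = (196.7 + 76.52) − 36.07 = 237.15 Tg N/yr.
Box B: F(B→C) = (237.15 + 177.1) − 132.6 = 281.65 Tg N/yr.
Box C: F(C→D) = (281.65 + 152.8) − 69.32 = 365.13 Tg N/yr.
Box D: F(D→E) = (365.13 + 165.5) − 88.76 = 441.87 Tg N/yr.
Box E: F(E→F) = (441.87 + 179.7) − 116.5 = 505.07 Tg N/yr.
Box F throughput = its input = 505.07 Tg N/yr; τ = 2.136×10^6 / 505.07 = 4229 yr.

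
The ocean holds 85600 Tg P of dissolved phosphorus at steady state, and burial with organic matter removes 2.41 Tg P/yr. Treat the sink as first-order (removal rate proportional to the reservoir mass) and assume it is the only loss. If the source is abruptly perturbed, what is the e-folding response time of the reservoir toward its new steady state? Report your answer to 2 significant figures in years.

36000 yr

For a linear reservoir the response time equals the residence time τ = M/F.
τ = 85600 / 2.41 = 35520 yr.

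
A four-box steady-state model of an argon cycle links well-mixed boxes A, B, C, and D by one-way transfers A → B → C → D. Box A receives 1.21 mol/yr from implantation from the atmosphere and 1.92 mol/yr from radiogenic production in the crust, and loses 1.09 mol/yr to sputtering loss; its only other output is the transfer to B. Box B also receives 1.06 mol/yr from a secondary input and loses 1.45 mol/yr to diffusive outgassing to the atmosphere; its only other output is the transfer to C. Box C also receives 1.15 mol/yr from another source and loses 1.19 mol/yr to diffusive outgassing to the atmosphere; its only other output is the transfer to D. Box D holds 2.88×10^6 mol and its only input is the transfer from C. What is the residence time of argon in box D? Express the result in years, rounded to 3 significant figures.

Box A: F(A→B) = (1.21 + 1.92) − 1.09 = 2.0400 mol/yr.
Box B: F(B→C) = (2.0400 + 1.06) − 1.45 = 1.6500 mol/yr.
Box C: F(C→D) = (1.6500 + 1.15) − 1.19 = 1.6100 mol/yr.
Box D throughput = its input = 1.6100 mol/yr; τ = 2.88×10^6 / 1.6100 = 1.789×10^6 yr.

1.79×10^6 yr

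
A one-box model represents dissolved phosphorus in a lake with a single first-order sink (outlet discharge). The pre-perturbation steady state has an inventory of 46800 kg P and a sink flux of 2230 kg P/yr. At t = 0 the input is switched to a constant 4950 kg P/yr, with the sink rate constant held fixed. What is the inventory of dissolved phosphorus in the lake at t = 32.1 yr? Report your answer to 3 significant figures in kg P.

91500 kg P

Residence time τ = M₀/F₀ = 20.99 yr. The eventual steady state is M_∞ = M₀·(F₁/F₀) = 46800 × 4950/2230 = 103880 kg P.
The anomaly ΔM(t) = M(t) − M_∞ decays as ΔM₀·e^(−t/τ) with ΔM₀ = 46800 − 103880 = −57080 kg P.
At t = 32.1 yr, e^(−t/τ) = e^(−1.530) = 0.2166, so ΔM = −12370 kg P and M = 103880 − 12370 = 91517 kg P.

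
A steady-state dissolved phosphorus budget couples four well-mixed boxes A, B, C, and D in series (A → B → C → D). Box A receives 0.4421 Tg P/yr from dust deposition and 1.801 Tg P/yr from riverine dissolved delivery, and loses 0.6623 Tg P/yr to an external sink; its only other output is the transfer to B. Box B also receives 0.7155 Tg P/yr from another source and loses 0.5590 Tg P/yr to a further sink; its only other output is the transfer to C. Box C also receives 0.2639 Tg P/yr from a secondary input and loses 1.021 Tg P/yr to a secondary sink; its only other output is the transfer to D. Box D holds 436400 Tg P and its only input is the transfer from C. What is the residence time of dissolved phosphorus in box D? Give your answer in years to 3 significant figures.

445000 yr

Box A: F(A→B) = (0.4421 + 1.801) − 0.6623 = 1.5808 Tg P/yr.
Box B: F(B→C) = (1.5808 + 0.7155) − 0.5590 = 1.7373 Tg P/yr.
Box C: F(C→D) = (1.7373 + 0.2639) − 1.021 = 0.98020 Tg P/yr.
Box D throughput = its input = 0.98020 Tg P/yr; τ = 436400 / 0.98020 = 445200 yr.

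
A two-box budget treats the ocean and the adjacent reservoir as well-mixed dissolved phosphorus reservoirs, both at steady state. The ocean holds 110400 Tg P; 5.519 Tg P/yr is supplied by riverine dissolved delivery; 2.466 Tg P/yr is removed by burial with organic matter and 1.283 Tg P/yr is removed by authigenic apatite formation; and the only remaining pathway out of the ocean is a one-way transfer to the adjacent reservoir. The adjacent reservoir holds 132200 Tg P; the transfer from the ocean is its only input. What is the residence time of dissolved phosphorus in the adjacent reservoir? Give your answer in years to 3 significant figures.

Balance the ocean: ΣF_in = 5.5190 Tg P/yr.
Transfer to the adjacent reservoir = ΣF_in − (2.466 + 1.283) = 1.7700 Tg P/yr.
At steady state the output of the adjacent reservoir equals its input, 1.7700 Tg P/yr.
τ = M / F = 132200 / 1.7700 = 74690 yr.

74700 yr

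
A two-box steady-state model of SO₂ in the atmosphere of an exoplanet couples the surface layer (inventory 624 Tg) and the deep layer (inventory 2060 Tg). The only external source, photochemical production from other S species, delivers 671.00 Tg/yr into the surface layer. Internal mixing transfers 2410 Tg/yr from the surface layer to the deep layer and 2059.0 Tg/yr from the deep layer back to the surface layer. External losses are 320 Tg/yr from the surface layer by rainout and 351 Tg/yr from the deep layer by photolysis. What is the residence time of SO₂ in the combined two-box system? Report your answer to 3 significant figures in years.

Treat the two boxes together as one reservoir: the mixing fluxes between them are internal recycling, so τ = ΣM / Σ(external losses).
M_total = 624 + 2060 = 2684.0 Tg.
ΣF_external_out = 320 + 351 = 671.00 Tg/yr.
τ = M_total / ΣF_ext = 2684.0 / 671.00 = 4.000 yr.

4.00 yr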